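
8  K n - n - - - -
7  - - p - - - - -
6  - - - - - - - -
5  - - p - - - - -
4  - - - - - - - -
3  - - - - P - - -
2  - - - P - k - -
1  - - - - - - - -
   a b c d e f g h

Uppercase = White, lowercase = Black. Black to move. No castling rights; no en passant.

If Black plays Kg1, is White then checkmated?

no

After Kg1: white king on a8; in check: no.
White is not in check, so this cannot be checkmate.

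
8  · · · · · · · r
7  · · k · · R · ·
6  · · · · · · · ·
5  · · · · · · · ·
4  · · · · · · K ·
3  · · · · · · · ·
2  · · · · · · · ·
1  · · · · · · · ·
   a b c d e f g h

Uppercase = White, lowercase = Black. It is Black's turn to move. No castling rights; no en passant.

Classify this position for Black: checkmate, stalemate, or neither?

neither

Black to move; black king on c7.
In check: yes, from the white rook on f7.
Legal moves for Black: Kd8, Kc8, Kb8, Kd6, Kc6, Kb6.
Black is in check but has 6 legal moves → neither.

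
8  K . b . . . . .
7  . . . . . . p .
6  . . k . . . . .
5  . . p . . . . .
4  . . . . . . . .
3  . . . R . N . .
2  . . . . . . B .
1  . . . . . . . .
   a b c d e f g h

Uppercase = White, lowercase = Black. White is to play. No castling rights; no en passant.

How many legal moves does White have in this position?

White to move; king on a8.
In check: no.
Legal moves: Kb8, Ka7, Ng5+, Ne5+, Nh4+, Nd4+, Nh2+, Nd2+, Ng1+, Ne1+, Rd8, Rd7, Rd6+, Rd5, Rd4, Re3, Rc3, Rb3, Ra3, Rd2, Rd1, Bh3, Bh1, Bf1.
Count: 24.

24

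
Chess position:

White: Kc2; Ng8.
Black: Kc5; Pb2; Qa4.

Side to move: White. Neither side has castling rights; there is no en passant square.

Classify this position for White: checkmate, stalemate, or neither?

neither

White to move; white king on c2.
In check: yes, from the black queen on a4.
Legal moves for White: Kd3, Kc3, Kd2, Kxb2, Kb1.
White is in check but has 5 legal moves → neither.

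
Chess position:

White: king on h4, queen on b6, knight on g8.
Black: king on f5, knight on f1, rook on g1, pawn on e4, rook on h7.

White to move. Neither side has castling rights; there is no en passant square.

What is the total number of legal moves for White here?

White to move; king on h4.
In check: yes, from the black rook on h7.
Legal moves: Nh6+, Qh6.
Count: 2.

2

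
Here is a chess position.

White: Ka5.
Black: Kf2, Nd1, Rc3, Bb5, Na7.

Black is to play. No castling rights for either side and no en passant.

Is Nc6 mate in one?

no

After Nc6: white king on a5; in check: yes, from the black knight on c6.
White has 2 legal replies: Kb6, Kxb5.
In check but a legal move exists → not checkmate.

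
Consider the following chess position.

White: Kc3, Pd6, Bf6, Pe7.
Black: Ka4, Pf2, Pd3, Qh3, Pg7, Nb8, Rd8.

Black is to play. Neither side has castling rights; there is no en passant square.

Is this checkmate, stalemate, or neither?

neither

Black to move; black king on a4.
In check: no.
Legal moves for Black include: Rh8, Rg8, Rf8, Re8, Rc8+, Rd7, Rxd6, Nd7, Nc6, Na6, Kb5, Ka5, Ka3, Qh8, Qc8+, Qh7, Qd7, Qh6, ... (list truncated; more exist).
Black has legal moves and is not in check → neither.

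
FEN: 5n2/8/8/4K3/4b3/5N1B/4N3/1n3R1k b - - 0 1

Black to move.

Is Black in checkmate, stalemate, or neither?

checkmate

Black to move; black king on h1.
In check: yes, from the white rook on f1.
King squares — g1: attacked by Rf1; g2: attacked by Bh3; h2: attacked by Nf3.
Legal moves for Black: none.
In check with no legal moves → checkmate.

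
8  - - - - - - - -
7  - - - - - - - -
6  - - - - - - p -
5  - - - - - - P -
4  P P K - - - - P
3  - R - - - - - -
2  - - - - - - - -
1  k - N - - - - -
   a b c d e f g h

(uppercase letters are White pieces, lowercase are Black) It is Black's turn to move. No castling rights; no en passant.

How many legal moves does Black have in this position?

Black to move; king on a1.
In check: no.
Legal moves: none.
Count: 0.

0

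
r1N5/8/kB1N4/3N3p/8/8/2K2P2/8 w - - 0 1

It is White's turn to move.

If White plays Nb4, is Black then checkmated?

yes

After Nb4: black king on a6; in check: yes, from the white knight on b4.
King squares — a5: attacked by Bb6; b5: attacked by Nd6; b6: attacked by Nc8; a7: attacked by Bb6; b7: attacked by Nd6.
Black has no legal moves → checkmate.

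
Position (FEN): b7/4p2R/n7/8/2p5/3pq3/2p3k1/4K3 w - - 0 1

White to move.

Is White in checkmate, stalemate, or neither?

White to move; white king on e1.
In check: yes, from the black queen on e3.
King squares — d1: attacked by Pc2; f1: attacked by Kg2; d2: attacked by Qe3; e2: attacked by Pd3; f2: attacked by Kg2.
Legal moves for White: none.
In check with no legal moves → checkmate.

checkmate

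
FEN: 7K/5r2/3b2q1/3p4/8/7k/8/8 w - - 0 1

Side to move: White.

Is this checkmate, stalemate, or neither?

stalemate

White to move; white king on h8.
In check: no.
King squares — g7: attacked by Qg6; h7: attacked by Qg6; g8: attacked by Qg6.
Legal moves for White: none.
Not in check and no legal moves → stalemate.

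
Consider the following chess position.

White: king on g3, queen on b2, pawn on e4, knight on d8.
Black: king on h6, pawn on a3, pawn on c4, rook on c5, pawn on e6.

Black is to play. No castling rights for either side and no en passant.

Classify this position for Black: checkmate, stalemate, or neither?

neither

Black to move; black king on h6.
In check: no.
Legal moves for Black: Kh7, Kg6, Kh5, Kg5, Rc8, Rc7, Rc6, Rh5, Rg5+, Rf5, Re5, Rd5, Rb5, Ra5, axb2, e5, c3, a2.
Black has 18 legal moves and is not in check → neither.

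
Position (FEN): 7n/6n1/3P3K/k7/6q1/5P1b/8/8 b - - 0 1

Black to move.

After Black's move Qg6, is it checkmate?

yes

After Qg6: white king on h6; in check: yes, from the black queen on g6.
King squares — g5: attacked by Qg6; h5: attacked by Qg6; g6: attacked by Nh8; g7: attacked by Qg6; h7: attacked by Qg6.
White has no legal moves → checkmate.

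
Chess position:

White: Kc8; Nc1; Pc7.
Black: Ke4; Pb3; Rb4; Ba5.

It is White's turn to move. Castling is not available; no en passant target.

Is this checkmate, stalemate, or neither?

White to move; white king on c8.
In check: no.
Legal moves for White: Kd8, Kd7, Nd3, Nxb3, Ne2, Na2.
White has 6 legal moves and is not in check → neither.

neither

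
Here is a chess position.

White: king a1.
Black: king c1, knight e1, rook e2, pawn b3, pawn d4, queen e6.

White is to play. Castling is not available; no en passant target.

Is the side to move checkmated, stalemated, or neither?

stalemate

White to move; white king on a1.
In check: no.
King squares — b1: attacked by Kc1; a2: attacked by Re2; b2: attacked by Kc1.
Legal moves for White: none.
Not in check and no legal moves → stalemate.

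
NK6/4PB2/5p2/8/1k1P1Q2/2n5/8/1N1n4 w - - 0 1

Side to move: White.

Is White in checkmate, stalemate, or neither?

White to move; white king on b8.
In check: no.
Legal moves for White include: Kc8, Kc7, Kb7, Ka7, Nc7, Nb6, Bg8, Be8, Bg6, Be6, Bh5, Bd5, Bc4, Bb3, Ba2, Qc7, Qh6, Qxf6, ... (list truncated; more exist).
White has legal moves and is not in check → neither.

neither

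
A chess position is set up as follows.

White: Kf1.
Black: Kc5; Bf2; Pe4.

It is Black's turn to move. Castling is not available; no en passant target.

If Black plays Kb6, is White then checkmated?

After Kb6: white king on f1; in check: no.
White is not in check, so this cannot be checkmate.

no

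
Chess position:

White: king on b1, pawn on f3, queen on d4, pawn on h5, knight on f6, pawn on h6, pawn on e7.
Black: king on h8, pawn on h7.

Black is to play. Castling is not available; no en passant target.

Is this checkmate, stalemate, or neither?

Black to move; black king on h8.
In check: no.
King squares — g7: attacked by Ph6; h7: own pawn; g8: attacked by Nf6.
Legal moves for Black: none.
Not in check and no legal moves → stalemate.

stalemate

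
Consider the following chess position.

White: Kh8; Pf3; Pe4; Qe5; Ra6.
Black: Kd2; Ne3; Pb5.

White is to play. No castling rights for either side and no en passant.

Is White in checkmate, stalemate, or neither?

neither

White to move; white king on h8.
In check: no.
Legal moves for White include: Kg8, Kh7, Kg7, Ra8, Ra7, Rh6, Rg6, Rf6, Re6, Rd6+, Rc6, Rb6, Ra5, Ra4, Ra3, Ra2+, Ra1, Qe8, ... (list truncated; more exist).
White has legal moves and is not in check → neither.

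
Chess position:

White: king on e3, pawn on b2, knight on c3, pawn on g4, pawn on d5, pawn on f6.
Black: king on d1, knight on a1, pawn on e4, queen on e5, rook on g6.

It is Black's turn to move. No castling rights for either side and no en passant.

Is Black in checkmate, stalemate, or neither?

neither

Black to move; black king on d1.
In check: yes, from the white knight on c3.
King squares — c1: available; e1: available; c2: available; d2: attacked by Ke3; e2: attacked by Nc3.
Legal moves for Black: Kc2, Ke1, Kc1, Qxc3+.
Black is in check but has 4 legal moves → neither.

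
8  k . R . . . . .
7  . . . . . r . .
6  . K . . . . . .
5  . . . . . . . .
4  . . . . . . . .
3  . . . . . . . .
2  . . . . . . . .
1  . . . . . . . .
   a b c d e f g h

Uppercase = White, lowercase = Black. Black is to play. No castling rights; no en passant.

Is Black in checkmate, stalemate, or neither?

Black to move; black king on a8.
In check: yes, from the white rook on c8.
King squares — a7: attacked by Kb6; b7: attacked by Kb6; b8: attacked by Rc8.
Legal moves for Black: none.
In check with no legal moves → checkmate.

checkmate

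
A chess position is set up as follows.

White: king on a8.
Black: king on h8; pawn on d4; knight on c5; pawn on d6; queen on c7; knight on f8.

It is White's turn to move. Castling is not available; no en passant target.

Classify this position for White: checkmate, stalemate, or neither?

stalemate

White to move; white king on a8.
In check: no.
King squares — a7: attacked by Qc7; b7: attacked by Nc5; b8: attacked by Qc7.
Legal moves for White: none.
Not in check and no legal moves → stalemate.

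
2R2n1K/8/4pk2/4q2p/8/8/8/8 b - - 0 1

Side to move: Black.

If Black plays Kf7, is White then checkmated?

After Kf7: white king on h8; in check: yes, from the black queen on e5.
King squares — g7: attacked by Qe5; h7: attacked by Nf8; g8: attacked by Kf7.
White has no legal moves → checkmate.

yes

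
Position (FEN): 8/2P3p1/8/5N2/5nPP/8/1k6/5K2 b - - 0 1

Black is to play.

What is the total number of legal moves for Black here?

18

Black to move; king on b2.
In check: no.
Legal moves: Ng6, Ne6, Nh5, Nd5, Nh3, Nd3, Ng2, Ne2, Kc3, Kb3, Ka3, Kc2, Ka2, Kc1, Kb1, Ka1, g6, g5.
Count: 18.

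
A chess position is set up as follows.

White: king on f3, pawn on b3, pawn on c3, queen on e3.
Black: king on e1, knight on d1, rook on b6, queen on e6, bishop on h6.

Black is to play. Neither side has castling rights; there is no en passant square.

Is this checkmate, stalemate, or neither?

Black to move; black king on e1.
In check: yes, from the white queen on e3.
King squares — d1: own knight; f1: available; d2: attacked by Qe3; e2: attacked by Qe3; f2: attacked by Qe3.
Legal moves for Black: Kf1, Bxe3, Qxe3+, Nxe3.
Black is in check but has 4 legal moves → neither.

neither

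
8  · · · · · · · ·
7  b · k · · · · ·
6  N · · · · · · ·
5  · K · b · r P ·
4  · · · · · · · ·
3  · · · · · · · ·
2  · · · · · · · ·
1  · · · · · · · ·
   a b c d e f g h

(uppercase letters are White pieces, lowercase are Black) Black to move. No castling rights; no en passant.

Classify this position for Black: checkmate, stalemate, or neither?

neither

Black to move; black king on c7.
In check: yes, from the white knight on a6.
King squares — b6: attacked by Kb5; c6: attacked by Kb5; d6: available; b7: available; d7: available; b8: attacked by Na6; c8: available; d8: available.
Legal moves for Black: Kd8, Kc8, Kd7, Kb7, Kd6.
Black is in check but has 5 legal moves → neither.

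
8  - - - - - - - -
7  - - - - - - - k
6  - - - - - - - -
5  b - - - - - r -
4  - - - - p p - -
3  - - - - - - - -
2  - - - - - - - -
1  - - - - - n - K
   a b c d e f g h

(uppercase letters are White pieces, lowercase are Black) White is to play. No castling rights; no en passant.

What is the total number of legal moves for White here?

0

White to move; king on h1.
In check: no.
Legal moves: none.
Count: 0.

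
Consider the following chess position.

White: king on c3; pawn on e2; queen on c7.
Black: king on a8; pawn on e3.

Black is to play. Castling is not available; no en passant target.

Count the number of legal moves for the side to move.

Black to move; king on a8.
In check: no.
Legal moves: none.
Count: 0.

0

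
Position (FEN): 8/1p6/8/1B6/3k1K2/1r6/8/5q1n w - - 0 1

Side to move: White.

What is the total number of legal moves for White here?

3

White to move; king on f4.
In check: yes, from the black queen on f1.
Legal moves: Kg5, Kg4, Bxf1.
Count: 3.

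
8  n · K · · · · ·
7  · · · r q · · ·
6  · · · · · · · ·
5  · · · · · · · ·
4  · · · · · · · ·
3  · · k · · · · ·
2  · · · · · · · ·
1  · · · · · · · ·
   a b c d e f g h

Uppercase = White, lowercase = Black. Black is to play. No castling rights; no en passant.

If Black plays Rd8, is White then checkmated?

After Rd8: white king on c8; in check: yes, from the black rook on d8.
King squares — b7: attacked by Qe7; c7: attacked by Qe7; d7: attacked by Qe7; b8: attacked by Rd8; d8: attacked by Qe7.
White has no legal moves → checkmate.

yes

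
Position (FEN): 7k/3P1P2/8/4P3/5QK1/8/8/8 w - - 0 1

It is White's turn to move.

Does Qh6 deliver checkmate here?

yes

After Qh6: black king on h8; in check: yes, from the white queen on h6.
King squares — g7: attacked by Qh6; h7: attacked by Qh6; g8: attacked by Pf7.
Black has no legal moves → checkmate.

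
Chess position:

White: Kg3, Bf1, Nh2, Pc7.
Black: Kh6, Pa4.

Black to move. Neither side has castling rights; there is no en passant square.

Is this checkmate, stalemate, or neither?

neither

Black to move; black king on h6.
In check: no.
Legal moves for Black: Kh7, Kg7, Kg6, Kh5, Kg5, a3.
Black has 6 legal moves and is not in check → neither.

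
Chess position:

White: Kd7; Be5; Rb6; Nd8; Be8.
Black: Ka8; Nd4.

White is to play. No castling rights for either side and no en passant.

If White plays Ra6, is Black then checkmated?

After Ra6: black king on a8; in check: yes, from the white rook on a6.
King squares — a7: attacked by Ra6; b7: attacked by Nd8; b8: attacked by Be5.
Black has no legal moves → checkmate.

yes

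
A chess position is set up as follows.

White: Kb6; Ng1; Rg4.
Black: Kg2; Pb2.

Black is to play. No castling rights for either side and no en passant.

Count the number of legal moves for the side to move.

4

Black to move; king on g2.
In check: yes, from the white rook on g4.
Legal moves: Kh2, Kf2, Kh1, Kf1.
Count: 4.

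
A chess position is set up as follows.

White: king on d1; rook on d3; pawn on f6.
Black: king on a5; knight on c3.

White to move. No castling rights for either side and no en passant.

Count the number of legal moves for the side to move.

5

White to move; king on d1.
In check: yes, from the black knight on c3.
Legal moves: Kd2, Kc2, Ke1, Kc1, Rxc3.
Count: 5.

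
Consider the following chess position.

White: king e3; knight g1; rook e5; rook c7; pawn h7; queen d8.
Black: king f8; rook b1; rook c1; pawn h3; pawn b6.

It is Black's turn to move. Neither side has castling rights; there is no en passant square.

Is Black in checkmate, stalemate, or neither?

Black to move; black king on f8.
In check: yes, from the white queen on d8.
King squares — e7: attacked by Re5; f7: attacked by Rc7; g7: attacked by Rc7; e8: attacked by Re5; g8: attacked by Ph7.
Legal moves for Black: none.
In check with no legal moves → checkmate.

checkmate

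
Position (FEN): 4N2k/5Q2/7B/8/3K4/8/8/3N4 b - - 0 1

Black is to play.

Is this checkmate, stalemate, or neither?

Black to move; black king on h8.
In check: no.
King squares — g7: attacked by Bh6; h7: attacked by Qf7; g8: attacked by Qf7.
Legal moves for Black: none.
Not in check and no legal moves → stalemate.

stalemate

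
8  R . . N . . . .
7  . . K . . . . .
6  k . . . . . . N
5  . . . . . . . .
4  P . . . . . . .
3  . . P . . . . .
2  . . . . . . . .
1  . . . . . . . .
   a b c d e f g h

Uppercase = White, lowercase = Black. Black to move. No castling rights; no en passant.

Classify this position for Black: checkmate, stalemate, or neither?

checkmate

Black to move; black king on a6.
In check: yes, from the white rook on a8.
King squares — a5: attacked by Ra8; b5: attacked by Pa4; b6: attacked by Kc7; a7: attacked by Ra8; b7: attacked by Kc7.
Legal moves for Black: none.
In check with no legal moves → checkmate.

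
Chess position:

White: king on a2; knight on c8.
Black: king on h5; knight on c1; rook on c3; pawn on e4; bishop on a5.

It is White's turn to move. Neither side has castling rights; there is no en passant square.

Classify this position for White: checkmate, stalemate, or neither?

White to move; white king on a2.
In check: yes, from the black knight on c1.
King squares — a1: available; b1: available; b2: available; a3: attacked by Rc3; b3: attacked by Nc1.
Legal moves for White: Kb2, Kb1, Ka1.
White is in check but has 3 legal moves → neither.

neither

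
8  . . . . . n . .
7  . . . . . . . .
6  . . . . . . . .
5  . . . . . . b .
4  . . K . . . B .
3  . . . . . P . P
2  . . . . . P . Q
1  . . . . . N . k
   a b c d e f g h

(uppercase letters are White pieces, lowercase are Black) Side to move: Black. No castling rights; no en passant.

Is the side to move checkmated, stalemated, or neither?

checkmate

Black to move; black king on h1.
In check: yes, from the white queen on h2.
King squares — g1: attacked by Qh2; g2: attacked by Qh2; h2: attacked by Nf1.
Legal moves for Black: none.
In check with no legal moves → checkmate.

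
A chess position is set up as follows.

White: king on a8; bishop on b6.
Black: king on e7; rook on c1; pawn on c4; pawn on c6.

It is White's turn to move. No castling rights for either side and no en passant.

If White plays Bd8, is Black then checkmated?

no

After Bd8: black king on e7; in check: yes, from the white bishop on d8.
Black has 7 legal replies: Kf8, Ke8, Kxd8, Kf7, Kd7, Ke6, Kd6.
In check but a legal move exists → not checkmate.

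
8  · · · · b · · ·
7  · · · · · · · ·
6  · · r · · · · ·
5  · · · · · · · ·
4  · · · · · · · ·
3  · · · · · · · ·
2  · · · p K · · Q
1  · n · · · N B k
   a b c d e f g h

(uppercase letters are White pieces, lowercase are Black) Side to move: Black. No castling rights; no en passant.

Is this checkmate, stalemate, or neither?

checkmate

Black to move; black king on h1.
In check: yes, from the white queen on h2.
King squares — g1: attacked by Qh2; g2: attacked by Qh2; h2: attacked by Nf1.
Legal moves for Black: none.
In check with no legal moves → checkmate.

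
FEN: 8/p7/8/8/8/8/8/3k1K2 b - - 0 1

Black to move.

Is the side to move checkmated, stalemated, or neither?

Black to move; black king on d1.
In check: no.
Legal moves for Black: Kd2, Kc2, Kc1, a6, a5.
Black has 5 legal moves and is not in check → neither.

neither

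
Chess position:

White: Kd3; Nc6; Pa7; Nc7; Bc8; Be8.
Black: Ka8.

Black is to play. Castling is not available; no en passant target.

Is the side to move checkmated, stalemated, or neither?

checkmate

Black to move; black king on a8.
In check: yes, from the white knight on c7.
King squares — a7: attacked by Nc6; b7: attacked by Bc8; b8: attacked by Nc6.
Legal moves for Black: none.
In check with no legal moves → checkmate.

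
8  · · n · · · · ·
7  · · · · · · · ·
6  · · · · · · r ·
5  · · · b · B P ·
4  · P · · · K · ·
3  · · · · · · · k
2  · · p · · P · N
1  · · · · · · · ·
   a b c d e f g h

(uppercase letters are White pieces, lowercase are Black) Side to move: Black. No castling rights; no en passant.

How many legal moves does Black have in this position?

3

Black to move; king on h3.
In check: yes, from the white bishop on f5.
Legal moves: Kh4, Kxh2, Kg2.
Count: 3.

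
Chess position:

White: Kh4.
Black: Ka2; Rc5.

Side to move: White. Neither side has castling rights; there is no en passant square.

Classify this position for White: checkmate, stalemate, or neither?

White to move; white king on h4.
In check: no.
Legal moves for White: Kg4, Kh3, Kg3.
White has 3 legal moves and is not in check → neither.

neither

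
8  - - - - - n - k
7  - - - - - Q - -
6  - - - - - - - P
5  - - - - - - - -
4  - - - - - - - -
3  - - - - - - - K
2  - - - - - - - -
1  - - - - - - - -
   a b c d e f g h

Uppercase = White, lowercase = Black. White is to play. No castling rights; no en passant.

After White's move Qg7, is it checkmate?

After Qg7: black king on h8; in check: yes, from the white queen on g7.
King squares — g7: attacked by Ph6; h7: attacked by Qg7; g8: attacked by Qg7.
Black has no legal moves → checkmate.

yes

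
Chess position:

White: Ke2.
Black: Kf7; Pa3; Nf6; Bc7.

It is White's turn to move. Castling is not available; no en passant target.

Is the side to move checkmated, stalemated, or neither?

neither

White to move; white king on e2.
In check: no.
Legal moves for White: Kf3, Ke3, Kd3, Kf2, Kd2, Kf1, Ke1, Kd1.
White has 8 legal moves and is not in check → neither.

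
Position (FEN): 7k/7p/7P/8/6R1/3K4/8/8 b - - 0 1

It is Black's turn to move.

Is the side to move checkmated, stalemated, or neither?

stalemate

Black to move; black king on h8.
In check: no.
King squares — g7: attacked by Rg4; h7: own pawn; g8: attacked by Rg4.
Legal moves for Black: none.
Not in check and no legal moves → stalemate.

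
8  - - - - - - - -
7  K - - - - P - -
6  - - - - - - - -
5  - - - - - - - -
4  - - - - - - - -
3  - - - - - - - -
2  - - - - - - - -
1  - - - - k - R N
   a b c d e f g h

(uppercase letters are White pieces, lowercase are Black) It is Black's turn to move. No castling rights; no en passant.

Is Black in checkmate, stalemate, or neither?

Black to move; black king on e1.
In check: yes, from the white rook on g1.
Legal moves for Black: Ke2, Kd2.
Black is in check but has 2 legal moves → neither.

neither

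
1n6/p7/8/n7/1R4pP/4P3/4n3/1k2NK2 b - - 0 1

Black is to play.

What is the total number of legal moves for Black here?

4

Black to move; king on b1.
In check: yes, from the white rook on b4.
Legal moves: Ka2, Kc1, Ka1, Nb3.
Count: 4.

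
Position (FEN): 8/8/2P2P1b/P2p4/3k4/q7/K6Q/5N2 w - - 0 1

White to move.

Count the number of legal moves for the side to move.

White to move; king on a2.
In check: yes, from the black queen on a3.
Legal moves: Kxa3, Kb1.
Count: 2.

2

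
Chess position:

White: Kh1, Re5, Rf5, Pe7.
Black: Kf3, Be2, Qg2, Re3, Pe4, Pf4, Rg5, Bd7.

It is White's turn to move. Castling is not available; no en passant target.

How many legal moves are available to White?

0

White to move; king on h1.
In check: yes, from the black queen on g2.
Legal moves: none.
Count: 0.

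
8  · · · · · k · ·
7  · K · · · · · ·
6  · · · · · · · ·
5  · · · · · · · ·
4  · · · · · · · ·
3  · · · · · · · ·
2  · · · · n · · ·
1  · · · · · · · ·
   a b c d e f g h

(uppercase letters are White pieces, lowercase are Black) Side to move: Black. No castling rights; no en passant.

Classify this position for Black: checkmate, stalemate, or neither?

neither

Black to move; black king on f8.
In check: no.
Legal moves for Black: Kg8, Ke8, Kg7, Kf7, Ke7, Nf4, Nd4, Ng3, Nc3, Ng1, Nc1.
Black has 11 legal moves and is not in check → neither.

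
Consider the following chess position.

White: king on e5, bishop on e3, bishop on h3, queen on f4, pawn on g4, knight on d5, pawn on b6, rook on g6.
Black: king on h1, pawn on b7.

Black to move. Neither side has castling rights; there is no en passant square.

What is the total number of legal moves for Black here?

0

Black to move; king on h1.
In check: no.
Legal moves: none.
Count: 0.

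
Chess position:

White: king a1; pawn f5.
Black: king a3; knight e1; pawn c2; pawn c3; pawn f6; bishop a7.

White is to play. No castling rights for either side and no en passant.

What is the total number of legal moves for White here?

White to move; king on a1.
In check: no.
Legal moves: none.
Count: 0.

0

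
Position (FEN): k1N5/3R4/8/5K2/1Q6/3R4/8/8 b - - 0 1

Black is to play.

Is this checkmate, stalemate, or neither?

Black to move; black king on a8.
In check: no.
King squares — a7: attacked by Rd7; b7: attacked by Qb4; b8: attacked by Qb4.
Legal moves for Black: none.
Not in check and no legal moves → stalemate.

stalemate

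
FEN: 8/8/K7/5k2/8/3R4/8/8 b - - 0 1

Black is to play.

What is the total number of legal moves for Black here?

Black to move; king on f5.
In check: no.
Legal moves: Kg6, Kf6, Ke6, Kg5, Ke5, Kg4, Kf4, Ke4.
Count: 8.

8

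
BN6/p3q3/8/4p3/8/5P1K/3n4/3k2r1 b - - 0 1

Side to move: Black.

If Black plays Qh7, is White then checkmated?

yes

After Qh7: white king on h3; in check: yes, from the black queen on h7.
King squares — g2: attacked by Rg1; h2: attacked by Qh7; g3: attacked by Rg1; g4: attacked by Rg1; h4: attacked by Qh7.
White has no legal moves → checkmate.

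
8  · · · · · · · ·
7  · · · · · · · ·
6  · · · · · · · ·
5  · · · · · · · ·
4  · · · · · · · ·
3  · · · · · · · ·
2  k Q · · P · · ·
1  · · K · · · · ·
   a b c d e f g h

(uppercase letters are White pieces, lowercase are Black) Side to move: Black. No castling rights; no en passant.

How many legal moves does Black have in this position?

0

Black to move; king on a2.
In check: yes, from the white queen on b2.
Legal moves: none.
Count: 0.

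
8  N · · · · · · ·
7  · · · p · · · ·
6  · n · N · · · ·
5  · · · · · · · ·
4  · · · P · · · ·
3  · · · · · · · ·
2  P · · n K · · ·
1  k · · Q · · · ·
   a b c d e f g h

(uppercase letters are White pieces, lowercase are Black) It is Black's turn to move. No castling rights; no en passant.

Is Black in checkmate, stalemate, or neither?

Black to move; black king on a1.
In check: yes, from the white queen on d1.
King squares — b1: attacked by Qd1; a2: available; b2: available.
Legal moves for Black: Kb2, Kxa2, Nb1.
Black is in check but has 3 legal moves → neither.

neither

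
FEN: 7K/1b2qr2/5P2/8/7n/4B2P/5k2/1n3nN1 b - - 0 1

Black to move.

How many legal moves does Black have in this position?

Black to move; king on f2.
In check: yes, from the white bishop on e3.
Legal moves: Kg3, Kxe3, Kg2, Ke1, Qxe3, Nxe3.
Count: 6.

6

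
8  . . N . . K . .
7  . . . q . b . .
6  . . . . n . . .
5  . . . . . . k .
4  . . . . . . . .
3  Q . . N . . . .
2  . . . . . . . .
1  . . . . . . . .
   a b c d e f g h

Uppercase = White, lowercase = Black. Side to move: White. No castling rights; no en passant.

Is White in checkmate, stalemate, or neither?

checkmate

White to move; white king on f8.
In check: yes, from the black knight on e6.
King squares — e7: attacked by Qd7; f7: attacked by Qd7; g7: attacked by Ne6; e8: attacked by Qd7; g8: attacked by Bf7.
Legal moves for White: none.
In check with no legal moves → checkmate.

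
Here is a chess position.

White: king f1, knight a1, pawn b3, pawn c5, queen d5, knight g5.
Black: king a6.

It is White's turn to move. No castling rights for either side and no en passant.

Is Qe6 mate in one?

no

After Qe6: black king on a6; in check: yes, from the white queen on e6.
Black has 4 legal replies: Kb7, Ka7, Kb5, Ka5.
In check but a legal move exists → not checkmate.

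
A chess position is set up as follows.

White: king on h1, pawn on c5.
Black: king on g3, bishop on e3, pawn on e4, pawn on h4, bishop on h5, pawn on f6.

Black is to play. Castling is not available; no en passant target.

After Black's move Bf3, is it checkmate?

yes

After Bf3: white king on h1; in check: yes, from the black bishop on f3.
King squares — g1: attacked by Be3; g2: attacked by Bf3; h2: attacked by Kg3.
White has no legal moves → checkmate.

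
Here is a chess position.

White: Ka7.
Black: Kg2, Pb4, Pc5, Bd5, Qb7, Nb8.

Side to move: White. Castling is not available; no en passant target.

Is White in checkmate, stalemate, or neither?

White to move; white king on a7.
In check: yes, from the black queen on b7.
King squares — a6: attacked by Qb7; b6: attacked by Qb7; b7: attacked by Bd5; a8: attacked by Qb7; b8: attacked by Qb7.
Legal moves for White: none.
In check with no legal moves → checkmate.

checkmate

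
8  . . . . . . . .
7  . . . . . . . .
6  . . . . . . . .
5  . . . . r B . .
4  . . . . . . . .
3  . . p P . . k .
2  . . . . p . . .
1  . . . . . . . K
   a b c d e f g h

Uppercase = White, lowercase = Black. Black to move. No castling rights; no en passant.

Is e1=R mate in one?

After e1=R: white king on h1; in check: yes, from the black rook on e1.
King squares — g1: attacked by Re1; g2: attacked by Kg3; h2: attacked by Kg3.
White has no legal moves → checkmate.

yes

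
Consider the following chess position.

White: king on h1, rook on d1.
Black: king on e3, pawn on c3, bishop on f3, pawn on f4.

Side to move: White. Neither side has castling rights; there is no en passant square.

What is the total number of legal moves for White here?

2

White to move; king on h1.
In check: yes, from the black bishop on f3.
Legal moves: Kh2, Kg1.
Count: 2.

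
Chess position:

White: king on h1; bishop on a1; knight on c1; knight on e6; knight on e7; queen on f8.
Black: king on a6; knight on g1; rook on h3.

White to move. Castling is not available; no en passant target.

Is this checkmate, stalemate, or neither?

White to move; white king on h1.
In check: yes, from the black rook on h3.
King squares — g1: available; g2: available; h2: attacked by Rh3.
Legal moves for White: Kg2, Kxg1.
White is in check but has 2 legal moves → neither.

neither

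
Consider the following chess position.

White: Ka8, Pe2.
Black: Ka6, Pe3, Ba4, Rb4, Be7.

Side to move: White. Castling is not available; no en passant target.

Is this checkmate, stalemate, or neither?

stalemate

White to move; white king on a8.
In check: no.
King squares — a7: attacked by Ka6; b7: attacked by Rb4; b8: attacked by Rb4.
Legal moves for White: none.
Not in check and no legal moves → stalemate.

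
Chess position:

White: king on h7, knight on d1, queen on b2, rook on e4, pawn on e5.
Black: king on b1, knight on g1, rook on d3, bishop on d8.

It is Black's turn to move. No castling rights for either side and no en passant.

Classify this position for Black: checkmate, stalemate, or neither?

Black to move; black king on b1.
In check: yes, from the white queen on b2.
King squares — a1: attacked by Qb2; c1: attacked by Qb2; a2: attacked by Qb2; b2: attacked by Nd1; c2: attacked by Qb2.
Legal moves for Black: none.
In check with no legal moves → checkmate.

checkmate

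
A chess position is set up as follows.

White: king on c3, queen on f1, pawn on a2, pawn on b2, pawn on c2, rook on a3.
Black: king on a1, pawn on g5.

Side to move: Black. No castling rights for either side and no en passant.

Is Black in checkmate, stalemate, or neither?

checkmate

Black to move; black king on a1.
In check: yes, from the white queen on f1.
King squares — b1: attacked by Qf1; a2: attacked by Ra3; b2: attacked by Kc3.
Legal moves for Black: none.
In check with no legal moves → checkmate.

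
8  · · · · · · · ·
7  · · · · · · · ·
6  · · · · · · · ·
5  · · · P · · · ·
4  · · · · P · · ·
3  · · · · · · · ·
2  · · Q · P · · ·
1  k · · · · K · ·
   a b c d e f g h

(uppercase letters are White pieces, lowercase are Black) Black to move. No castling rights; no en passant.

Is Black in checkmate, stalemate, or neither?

stalemate

Black to move; black king on a1.
In check: no.
King squares — b1: attacked by Qc2; a2: attacked by Qc2; b2: attacked by Qc2.
Legal moves for Black: none.
Not in check and no legal moves → stalemate.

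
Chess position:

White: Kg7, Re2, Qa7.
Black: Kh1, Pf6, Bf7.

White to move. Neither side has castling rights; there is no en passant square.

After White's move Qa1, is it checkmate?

yes

After Qa1: black king on h1; in check: yes, from the white queen on a1.
King squares — g1: attacked by Qa1; g2: attacked by Re2; h2: attacked by Re2.
Black has no legal moves → checkmate.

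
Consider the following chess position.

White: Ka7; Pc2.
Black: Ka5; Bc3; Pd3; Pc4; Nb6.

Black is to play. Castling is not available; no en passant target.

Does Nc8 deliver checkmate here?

no

After Nc8: white king on a7; in check: yes, from the black knight on c8.
White has 3 legal replies: Kb8, Ka8, Kb7.
In check but a legal move exists → not checkmate.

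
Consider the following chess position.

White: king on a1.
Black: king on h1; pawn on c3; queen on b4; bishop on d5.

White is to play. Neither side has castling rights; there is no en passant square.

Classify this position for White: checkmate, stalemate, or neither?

White to move; white king on a1.
In check: no.
King squares — b1: attacked by Qb4; a2: attacked by Bd5; b2: attacked by Pc3.
Legal moves for White: none.
Not in check and no legal moves → stalemate.

stalemate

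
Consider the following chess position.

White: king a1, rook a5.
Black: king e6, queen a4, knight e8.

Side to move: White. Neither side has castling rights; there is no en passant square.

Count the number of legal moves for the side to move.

3

White to move; king on a1.
In check: yes, from the black queen on a4.
Legal moves: Kb2, Kb1, Rxa4.
Count: 3.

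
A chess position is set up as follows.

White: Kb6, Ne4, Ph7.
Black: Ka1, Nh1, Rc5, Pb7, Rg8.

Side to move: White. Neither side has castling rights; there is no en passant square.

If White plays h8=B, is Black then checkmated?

After h8=B: black king on a1; in check: yes, from the white bishop on h8.
Black has 6 legal replies: Ka2, Kb1, Rxh8, Rg7, Re5, Rc3.
In check but a legal move exists → not checkmate.

no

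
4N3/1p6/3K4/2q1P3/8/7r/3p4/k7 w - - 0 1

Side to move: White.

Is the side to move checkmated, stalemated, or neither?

White to move; white king on d6.
In check: yes, from the black queen on c5.
King squares — c5: available; d5: attacked by Qc5; e5: own pawn; c6: attacked by Qc5; e6: available; c7: attacked by Qc5; d7: available; e7: attacked by Qc5.
Legal moves for White: Kd7, Ke6, Kxc5.
White is in check but has 3 legal moves → neither.

neither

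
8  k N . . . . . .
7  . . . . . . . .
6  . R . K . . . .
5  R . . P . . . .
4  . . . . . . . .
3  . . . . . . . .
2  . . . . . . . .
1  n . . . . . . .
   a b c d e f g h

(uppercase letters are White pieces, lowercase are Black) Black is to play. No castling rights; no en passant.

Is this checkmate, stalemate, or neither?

checkmate

Black to move; black king on a8.
In check: yes, from the white rook on a5.
King squares — a7: attacked by Ra5; b7: attacked by Rb6; b8: attacked by Rb6.
Legal moves for Black: none.
In check with no legal moves → checkmate.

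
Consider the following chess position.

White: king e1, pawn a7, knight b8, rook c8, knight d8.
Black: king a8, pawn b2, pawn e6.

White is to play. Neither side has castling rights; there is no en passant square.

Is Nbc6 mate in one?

yes

After Nbc6: black king on a8; in check: yes, from the white rook on c8.
King squares — a7: attacked by Nc6; b7: attacked by Nd8; b8: attacked by Nc6.
Black has no legal moves → checkmate.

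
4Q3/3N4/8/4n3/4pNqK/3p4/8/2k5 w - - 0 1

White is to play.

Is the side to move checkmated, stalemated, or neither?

checkmate

White to move; white king on h4.
In check: yes, from the black queen on g4.
King squares — g3: attacked by Qg4; h3: attacked by Qg4; g4: attacked by Ne5; g5: attacked by Qg4; h5: attacked by Qg4.
Legal moves for White: none.
In check with no legal moves → checkmate.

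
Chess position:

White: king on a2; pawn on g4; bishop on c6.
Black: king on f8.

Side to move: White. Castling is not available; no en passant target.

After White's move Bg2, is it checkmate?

After Bg2: black king on f8; in check: no.
Black is not in check, so this cannot be checkmate.

no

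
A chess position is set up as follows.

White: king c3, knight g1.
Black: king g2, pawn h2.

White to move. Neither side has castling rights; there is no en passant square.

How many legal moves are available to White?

White to move; king on c3.
In check: no.
Legal moves: Kd4, Kc4, Kb4, Kd3, Kb3, Kd2, Kc2, Kb2, Nh3, Nf3, Ne2.
Count: 11.

11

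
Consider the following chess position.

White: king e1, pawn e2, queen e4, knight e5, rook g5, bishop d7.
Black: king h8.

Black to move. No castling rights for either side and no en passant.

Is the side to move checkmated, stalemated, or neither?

Black to move; black king on h8.
In check: no.
King squares — g7: attacked by Rg5; h7: attacked by Qe4; g8: attacked by Rg5.
Legal moves for Black: none.
Not in check and no legal moves → stalemate.

stalemate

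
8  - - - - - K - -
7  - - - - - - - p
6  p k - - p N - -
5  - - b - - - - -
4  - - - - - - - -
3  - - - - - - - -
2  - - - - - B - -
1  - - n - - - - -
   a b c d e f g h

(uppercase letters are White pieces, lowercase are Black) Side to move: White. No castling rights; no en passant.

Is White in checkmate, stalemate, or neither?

neither

White to move; white king on f8.
In check: yes, from the black bishop on c5.
King squares — e7: attacked by Bc5; f7: available; g7: available; e8: available; g8: available.
Legal moves for White: Kg8, Ke8, Kg7, Kf7, Bxc5+.
White is in check but has 5 legal moves → neither.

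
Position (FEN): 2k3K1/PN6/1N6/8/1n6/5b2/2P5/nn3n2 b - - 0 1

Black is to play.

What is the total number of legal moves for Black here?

Black to move; king on c8.
In check: yes, from the white knight on b6.
Legal moves: Kc7, Kxb7.
Count: 2.

2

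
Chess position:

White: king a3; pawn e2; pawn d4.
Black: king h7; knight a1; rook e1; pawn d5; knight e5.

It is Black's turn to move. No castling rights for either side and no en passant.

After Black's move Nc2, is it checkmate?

After Nc2: white king on a3; in check: yes, from the black knight on c2.
White has 4 legal replies: Ka4, Kb3, Kb2, Ka2.
In check but a legal move exists → not checkmate.

no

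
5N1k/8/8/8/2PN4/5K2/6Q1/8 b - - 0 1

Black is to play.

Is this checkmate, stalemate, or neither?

stalemate

Black to move; black king on h8.
In check: no.
King squares — g7: attacked by Qg2; h7: attacked by Nf8; g8: attacked by Qg2.
Legal moves for Black: none.
Not in check and no legal moves → stalemate.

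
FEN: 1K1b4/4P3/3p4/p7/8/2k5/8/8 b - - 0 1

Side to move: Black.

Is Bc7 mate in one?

no

After Bc7: white king on b8; in check: yes, from the black bishop on c7.
White has 5 legal replies: Kc8, Ka8, Kxc7, Kb7, Ka7.
In check but a legal move exists → not checkmate.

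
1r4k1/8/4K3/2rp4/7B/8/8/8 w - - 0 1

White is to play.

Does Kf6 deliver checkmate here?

After Kf6: black king on g8; in check: no.
Black is not in check, so this cannot be checkmate.

no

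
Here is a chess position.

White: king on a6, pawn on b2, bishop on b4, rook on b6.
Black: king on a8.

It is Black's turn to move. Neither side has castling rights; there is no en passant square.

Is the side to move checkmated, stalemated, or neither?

stalemate

Black to move; black king on a8.
In check: no.
King squares — a7: attacked by Ka6; b7: attacked by Ka6; b8: attacked by Rb6.
Legal moves for Black: none.
Not in check and no legal moves → stalemate.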